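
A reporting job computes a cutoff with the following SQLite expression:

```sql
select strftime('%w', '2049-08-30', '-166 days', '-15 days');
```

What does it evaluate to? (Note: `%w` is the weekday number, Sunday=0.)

2

First apply '-166 days', '-15 days': 2049-08-30 → 2049-03-02.
2049-03-02 is a Tuesday; with Sunday=0 that is 2.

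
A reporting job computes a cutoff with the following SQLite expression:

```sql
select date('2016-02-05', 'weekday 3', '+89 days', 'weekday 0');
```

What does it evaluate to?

`weekday 3` advances to the next Wednesday; 2016-02-05 is a Friday, so it moves forward to 2016-02-10.
Applying '+89 days' to 2016-02-10: counting 89 days forward gives 2016-05-09.
`weekday 0` advances to the next Sunday; 2016-05-09 is a Monday, so it moves forward to 2016-05-15.

2016-05-15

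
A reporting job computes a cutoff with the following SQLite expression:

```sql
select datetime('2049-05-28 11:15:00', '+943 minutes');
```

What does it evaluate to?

2049-05-29 02:58:00

943 minutes = 15h 43m; +943 minutes from 2049-05-28 11:15:00 is 2049-05-29 02:58:00 (crosses midnight).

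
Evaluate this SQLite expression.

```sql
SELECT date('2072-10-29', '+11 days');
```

October 2072 has 31 days; 2 remain after the 29th, so 3 days reach 2072-11-01.
Advancing 8 more days within November lands on 2072-11-09.

2072-11-09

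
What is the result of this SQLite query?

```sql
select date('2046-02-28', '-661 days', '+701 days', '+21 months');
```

2048-01-09

Applying '-661 days' to 2046-02-28: counting 661 days back gives 2044-05-08.
Applying '+701 days' to 2044-05-08: counting 701 days forward gives 2046-04-09.
Adding +21 months to 2046-04-09 gives 2048-01-09.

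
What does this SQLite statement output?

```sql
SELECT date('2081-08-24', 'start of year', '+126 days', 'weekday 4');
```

2081-05-08

`start of year` rewinds 2081-08-24 to 2081-01-01.
Applying '+126 days' to 2081-01-01: counting 126 days forward gives 2081-05-07.
`weekday 4` advances to the next Thursday; 2081-05-07 is a Wednesday, so it moves forward to 2081-05-08.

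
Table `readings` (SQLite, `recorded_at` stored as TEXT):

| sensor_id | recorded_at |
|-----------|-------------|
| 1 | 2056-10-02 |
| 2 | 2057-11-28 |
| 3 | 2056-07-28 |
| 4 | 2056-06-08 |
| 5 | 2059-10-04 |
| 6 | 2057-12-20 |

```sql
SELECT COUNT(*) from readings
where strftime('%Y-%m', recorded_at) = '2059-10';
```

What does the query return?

1

Rows with year-month 2059-10: 2059-10-04 → 1.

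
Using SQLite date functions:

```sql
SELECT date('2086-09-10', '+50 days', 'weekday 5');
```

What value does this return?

2086-11-01

Applying '+50 days' to 2086-09-10: counting 50 days forward gives 2086-10-30.
`weekday 5` advances to the next Friday; 2086-10-30 is a Wednesday, so it moves forward to 2086-11-01.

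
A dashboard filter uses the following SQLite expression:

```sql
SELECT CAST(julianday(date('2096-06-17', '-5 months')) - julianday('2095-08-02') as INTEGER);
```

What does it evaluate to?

168

Adding -5 months to 2096-06-17 gives 2096-01-17.
29 days remain in August 2095 after the 2nd (31 − 2).
September 2095: 30 days.
October 2095: 31 days.
November 2095: 30 days.
December 2095: 31 days.
Then 17 days into January 2096.
Total: 29 + 30 + 31 + 30 + 31 + 17 = 168.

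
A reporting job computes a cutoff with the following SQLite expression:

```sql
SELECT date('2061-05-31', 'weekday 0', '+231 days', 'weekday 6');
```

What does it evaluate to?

`weekday 0` advances to the next Sunday; 2061-05-31 is a Tuesday, so it moves forward to 2061-06-05.
Applying '+231 days' to 2061-06-05: counting 231 days forward gives 2062-01-22.
`weekday 6` advances to the next Saturday; 2062-01-22 is a Sunday, so it moves forward to 2062-01-28.

2062-01-28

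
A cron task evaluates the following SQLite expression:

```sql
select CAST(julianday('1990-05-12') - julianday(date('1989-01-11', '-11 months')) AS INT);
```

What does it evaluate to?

Adding -11 months to 1989-01-11 gives 1988-02-11.
18 days remain in February 1988 after the 11th (29 − 11).
Full months from March 1988 through April 1990 contribute their day counts.
Then 12 days into May 1990.
Total: 18 + 31 + 30 + 31 + 30 + 31 + 31 + 30 + 31 + 30 + 31 + 31 + 28 + 31 + 30 + 31 + 30 + 31 + 31 + 30 + 31 + 30 + 31 + 31 + 28 + 31 + 30 + 12 = 821.

821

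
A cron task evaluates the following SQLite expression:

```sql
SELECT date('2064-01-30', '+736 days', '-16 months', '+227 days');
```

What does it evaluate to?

Applying '+736 days' to 2064-01-30: counting 736 days forward gives 2066-02-04.
Adding -16 months to 2066-02-04 gives 2064-10-04.
Applying '+227 days' to 2064-10-04: counting 227 days forward gives 2065-05-19.

2065-05-19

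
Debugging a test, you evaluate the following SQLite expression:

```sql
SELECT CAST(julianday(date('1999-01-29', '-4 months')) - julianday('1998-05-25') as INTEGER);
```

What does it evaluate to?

127

Adding -4 months to 1999-01-29 gives 1998-09-29.
6 days remain in May 1998 after the 25th (31 − 25).
June 1998: 30 days.
July 1998: 31 days.
August 1998: 31 days.
Then 29 days into September 1998.
Total: 6 + 30 + 31 + 31 + 29 = 127.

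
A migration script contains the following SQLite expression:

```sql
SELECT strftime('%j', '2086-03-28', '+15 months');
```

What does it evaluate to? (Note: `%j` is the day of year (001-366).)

179

First apply '+15 months': 2086-03-28 → 2087-06-28.
Day-of-year for 2087-06-28: days since 2087-01-01 inclusive = 179, zero-padded to 179.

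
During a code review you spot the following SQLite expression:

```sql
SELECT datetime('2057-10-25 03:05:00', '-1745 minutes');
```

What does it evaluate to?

1745 minutes = 29h 5m; -1745 minutes from 2057-10-25 03:05:00 is 2057-10-23 22:00:00 (crosses midnight).

2057-10-23 22:00:00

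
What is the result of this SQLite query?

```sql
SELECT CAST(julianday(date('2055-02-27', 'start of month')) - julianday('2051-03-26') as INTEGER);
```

1408

`start of month` rewinds 2055-02-27 to 2055-02-01.
5 days remain in March 2051 after the 26th (31 − 26).
Full months from April 2051 through January 2055 contribute their day counts.
Then 1 day into February 2055.
Total: 5 + 30 + 31 + 30 + 31 + 31 + 30 + 31 + 30 + 31 + 31 + 29 + 31 + 30 + 31 + 30 + 31 + 31 + 30 + 31 + 30 + 31 + 31 + 28 + 31 + 30 + 31 + 30 + 31 + 31 + 30 + 31 + 30 + 31 + 31 + 28 + 31 + 30 + 31 + 30 + 31 + 31 + 30 + 31 + 30 + 31 + 31 + 1 = 1408.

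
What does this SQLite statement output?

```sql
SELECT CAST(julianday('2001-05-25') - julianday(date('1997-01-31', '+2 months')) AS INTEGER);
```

1516

Adding +2 months to 1997-01-31 gives 1997-03-31.
0 days remain in March 1997 after the 31st (31 − 31).
Full months from April 1997 through April 2001 contribute their day counts.
Then 25 days into May 2001.
Total: 0 + 30 + 31 + 30 + 31 + 31 + 30 + 31 + 30 + 31 + 31 + 28 + 31 + 30 + 31 + 30 + 31 + 31 + 30 + 31 + 30 + 31 + 31 + 28 + 31 + 30 + 31 + 30 + 31 + 31 + 30 + 31 + 30 + 31 + 31 + 29 + 31 + 30 + 31 + 30 + 31 + 31 + 30 + 31 + 30 + 31 + 31 + 28 + 31 + 30 + 25 = 1516.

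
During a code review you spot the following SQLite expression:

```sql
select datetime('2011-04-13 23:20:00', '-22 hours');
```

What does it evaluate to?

2011-04-13 01:20:00

-22 hours from 2011-04-13 23:20:00 is 2011-04-13 01:20:00.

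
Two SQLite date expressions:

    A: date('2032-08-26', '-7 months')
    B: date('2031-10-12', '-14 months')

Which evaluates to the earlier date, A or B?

A = 2032-01-26.
B = 2030-08-12.
B is earlier.

B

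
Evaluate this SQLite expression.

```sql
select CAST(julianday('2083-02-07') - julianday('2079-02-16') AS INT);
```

1452

12 days remain in February 2079 after the 16th (28 − 16).
Full months from March 2079 through January 2083 contribute their day counts.
Then 7 days into February 2083.
Total: 12 + 31 + 30 + 31 + 30 + 31 + 31 + 30 + 31 + 30 + 31 + 31 + 29 + 31 + 30 + 31 + 30 + 31 + 31 + 30 + 31 + 30 + 31 + 31 + 28 + 31 + 30 + 31 + 30 + 31 + 31 + 30 + 31 + 30 + 31 + 31 + 28 + 31 + 30 + 31 + 30 + 31 + 31 + 30 + 31 + 30 + 31 + 31 + 7 = 1452.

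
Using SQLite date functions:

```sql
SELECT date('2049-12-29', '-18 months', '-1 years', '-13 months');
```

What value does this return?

2046-05-29

Adding -18 months to 2049-12-29 gives 2048-06-29.
Adding -1 year to 2048-06-29 gives 2047-06-29.
Adding -13 months to 2047-06-29 gives 2046-05-29.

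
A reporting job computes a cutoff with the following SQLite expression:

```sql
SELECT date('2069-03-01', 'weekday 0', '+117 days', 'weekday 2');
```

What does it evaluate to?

2069-07-02

`weekday 0` advances to the next Sunday; 2069-03-01 is a Friday, so it moves forward to 2069-03-03.
Applying '+117 days' to 2069-03-03: counting 117 days forward gives 2069-06-28.
`weekday 2` advances to the next Tuesday; 2069-06-28 is a Friday, so it moves forward to 2069-07-02.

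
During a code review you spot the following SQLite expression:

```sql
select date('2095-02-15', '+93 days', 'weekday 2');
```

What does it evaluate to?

2095-05-24

Applying '+93 days' to 2095-02-15: counting 93 days forward gives 2095-05-19.
`weekday 2` advances to the next Tuesday; 2095-05-19 is a Thursday, so it moves forward to 2095-05-24.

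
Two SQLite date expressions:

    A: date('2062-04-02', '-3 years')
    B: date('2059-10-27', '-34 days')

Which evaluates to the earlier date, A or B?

A = 2059-04-02.
B = 2059-09-23.
A is earlier.

A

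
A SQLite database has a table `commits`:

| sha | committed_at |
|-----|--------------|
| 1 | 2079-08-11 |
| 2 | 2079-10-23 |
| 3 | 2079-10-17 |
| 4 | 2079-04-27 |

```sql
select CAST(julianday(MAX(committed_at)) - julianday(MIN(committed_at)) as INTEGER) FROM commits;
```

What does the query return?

MIN = 2079-04-27, MAX = 2079-10-23.
3 days remain in April 2079 after the 27th (30 − 27).
May 2079: 31 days.
June 2079: 30 days.
July 2079: 31 days.
August 2079: 31 days.
September 2079: 30 days.
Then 23 days into October 2079.
Total: 3 + 31 + 30 + 31 + 31 + 30 + 23 = 179.

179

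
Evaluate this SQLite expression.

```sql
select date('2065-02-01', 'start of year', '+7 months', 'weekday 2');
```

2065-08-04

`start of year` rewinds 2065-02-01 to 2065-01-01.
Adding +7 months to 2065-01-01 gives 2065-08-01.
`weekday 2` advances to the next Tuesday; 2065-08-01 is a Saturday, so it moves forward to 2065-08-04.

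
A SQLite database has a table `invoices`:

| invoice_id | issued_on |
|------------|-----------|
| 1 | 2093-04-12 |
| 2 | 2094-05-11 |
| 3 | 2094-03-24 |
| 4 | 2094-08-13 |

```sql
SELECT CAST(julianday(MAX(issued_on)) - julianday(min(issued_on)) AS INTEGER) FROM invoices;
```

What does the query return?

MIN = 2093-04-12, MAX = 2094-08-13.
18 days remain in April 2093 after the 12th (30 − 12).
Full months from May 2093 through July 2094 contribute their day counts.
Then 13 days into August 2094.
Total: 18 + 31 + 30 + 31 + 31 + 30 + 31 + 30 + 31 + 31 + 28 + 31 + 30 + 31 + 30 + 31 + 13 = 488.

488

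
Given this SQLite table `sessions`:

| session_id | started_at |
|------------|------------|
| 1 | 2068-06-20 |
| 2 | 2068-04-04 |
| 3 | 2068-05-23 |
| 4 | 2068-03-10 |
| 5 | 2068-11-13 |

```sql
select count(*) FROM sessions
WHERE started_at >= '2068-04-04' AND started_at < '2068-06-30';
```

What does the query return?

Rows in [2068-04-04, 2068-06-30): 2068-06-20, 2068-04-04, 2068-05-23 → 3 rows.

3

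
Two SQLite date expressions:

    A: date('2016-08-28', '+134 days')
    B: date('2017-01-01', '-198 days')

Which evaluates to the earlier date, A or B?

A = 2017-01-09.
B = 2016-06-17.
B is earlier.

B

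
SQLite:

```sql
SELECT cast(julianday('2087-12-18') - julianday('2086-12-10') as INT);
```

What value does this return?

373

21 days remain in December 2086 after the 10th (31 − 10).
Full months from January 2087 through November 2087 contribute their day counts.
Then 18 days into December 2087.
Total: 21 + 31 + 28 + 31 + 30 + 31 + 30 + 31 + 31 + 30 + 31 + 30 + 18 = 373.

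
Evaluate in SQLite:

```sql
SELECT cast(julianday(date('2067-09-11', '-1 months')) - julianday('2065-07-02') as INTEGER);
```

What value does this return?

770

Adding -1 month to 2067-09-11 gives 2067-08-11.
29 days remain in July 2065 after the 2nd (31 − 2).
Full months from August 2065 through July 2067 contribute their day counts.
Then 11 days into August 2067.
Total: 29 + 31 + 30 + 31 + 30 + 31 + 31 + 28 + 31 + 30 + 31 + 30 + 31 + 31 + 30 + 31 + 30 + 31 + 31 + 28 + 31 + 30 + 31 + 30 + 31 + 11 = 770.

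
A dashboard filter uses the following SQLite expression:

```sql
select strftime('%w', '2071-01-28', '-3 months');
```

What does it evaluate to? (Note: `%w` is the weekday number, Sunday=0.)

2

First apply '-3 months': 2071-01-28 → 2070-10-28.
2070-10-28 is a Tuesday; with Sunday=0 that is 2.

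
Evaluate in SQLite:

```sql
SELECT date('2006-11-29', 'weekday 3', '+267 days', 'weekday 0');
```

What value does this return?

`weekday 3` advances to the next Wednesday; 2006-11-29 is already a Wednesday, so it stays at 2006-11-29.
Applying '+267 days' to 2006-11-29: counting 267 days forward gives 2007-08-23.
`weekday 0` advances to the next Sunday; 2007-08-23 is a Thursday, so it moves forward to 2007-08-26.

2007-08-26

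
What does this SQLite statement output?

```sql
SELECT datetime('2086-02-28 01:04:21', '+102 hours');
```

2086-03-04 07:04:21

+102 hours from 2086-02-28 01:04:21 is 2086-03-04 07:04:21 (crosses midnight).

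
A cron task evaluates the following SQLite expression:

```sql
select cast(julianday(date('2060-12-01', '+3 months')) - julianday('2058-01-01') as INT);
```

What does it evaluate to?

Adding +3 months to 2060-12-01 gives 2061-03-01.
30 days remain in January 2058 after the 1st (31 − 1).
Full months from February 2058 through February 2061 contribute their day counts.
Then 1 day into March 2061.
Total: 30 + 28 + 31 + 30 + 31 + 30 + 31 + 31 + 30 + 31 + 30 + 31 + 31 + 28 + 31 + 30 + 31 + 30 + 31 + 31 + 30 + 31 + 30 + 31 + 31 + 29 + 31 + 30 + 31 + 30 + 31 + 31 + 30 + 31 + 30 + 31 + 31 + 28 + 1 = 1155.

1155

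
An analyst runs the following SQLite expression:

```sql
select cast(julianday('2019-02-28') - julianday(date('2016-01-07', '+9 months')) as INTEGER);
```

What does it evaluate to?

874

Adding +9 months to 2016-01-07 gives 2016-10-07.
24 days remain in October 2016 after the 7th (31 − 7).
Full months from November 2016 through January 2019 contribute their day counts.
Then 28 days into February 2019.
Total: 24 + 30 + 31 + 31 + 28 + 31 + 30 + 31 + 30 + 31 + 31 + 30 + 31 + 30 + 31 + 31 + 28 + 31 + 30 + 31 + 30 + 31 + 31 + 30 + 31 + 30 + 31 + 31 + 28 = 874.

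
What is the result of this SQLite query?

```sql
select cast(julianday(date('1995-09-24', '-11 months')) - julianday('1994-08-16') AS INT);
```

Adding -11 months to 1995-09-24 gives 1994-10-24.
15 days remain in August 1994 after the 16th (31 − 16).
September 1994: 30 days.
Then 24 days into October 1994.
Total: 15 + 30 + 24 = 69.

69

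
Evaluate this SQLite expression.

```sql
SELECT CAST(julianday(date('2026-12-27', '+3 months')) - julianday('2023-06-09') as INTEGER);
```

1387

Adding +3 months to 2026-12-27 gives 2027-03-27.
21 days remain in June 2023 after the 9th (30 − 9).
Full months from July 2023 through February 2027 contribute their day counts.
Then 27 days into March 2027.
Total: 21 + 31 + 31 + 30 + 31 + 30 + 31 + 31 + 29 + 31 + 30 + 31 + 30 + 31 + 31 + 30 + 31 + 30 + 31 + 31 + 28 + 31 + 30 + 31 + 30 + 31 + 31 + 30 + 31 + 30 + 31 + 31 + 28 + 31 + 30 + 31 + 30 + 31 + 31 + 30 + 31 + 30 + 31 + 31 + 28 + 27 = 1387.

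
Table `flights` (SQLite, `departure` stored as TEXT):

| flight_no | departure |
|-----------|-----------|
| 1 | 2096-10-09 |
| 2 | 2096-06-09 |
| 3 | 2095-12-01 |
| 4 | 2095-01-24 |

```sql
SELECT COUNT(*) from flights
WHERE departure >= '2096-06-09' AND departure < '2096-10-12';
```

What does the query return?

2

Rows in [2096-06-09, 2096-10-12): 2096-10-09, 2096-06-09 → 2 rows.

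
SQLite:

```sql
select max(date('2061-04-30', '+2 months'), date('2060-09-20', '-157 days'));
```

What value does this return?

date('2061-04-30', '+2 months') → 2061-06-30.
date('2060-09-20', '-157 days') → 2060-04-16.
Later of the two is 2061-06-30.

2061-06-30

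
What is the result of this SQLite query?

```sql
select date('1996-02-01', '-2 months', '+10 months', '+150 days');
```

Adding -2 months to 1996-02-01 gives 1995-12-01.
Adding +10 months to 1995-12-01 gives 1996-10-01.
Applying '+150 days' to 1996-10-01: counting 150 days forward gives 1997-02-28.

1997-02-28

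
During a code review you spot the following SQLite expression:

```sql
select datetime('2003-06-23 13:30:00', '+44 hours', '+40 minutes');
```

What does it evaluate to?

+44 hours from 2003-06-23 13:30:00 is 2003-06-25 09:30:00 (crosses midnight).
+40 minutes from 2003-06-25 09:30:00 is 2003-06-25 10:10:00.

2003-06-25 10:10:00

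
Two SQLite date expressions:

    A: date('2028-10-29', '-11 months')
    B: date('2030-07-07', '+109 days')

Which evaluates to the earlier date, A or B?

A = 2027-11-29.
B = 2030-10-24.
A is earlier.

A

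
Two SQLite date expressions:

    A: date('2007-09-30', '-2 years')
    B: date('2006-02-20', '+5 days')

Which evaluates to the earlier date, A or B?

A = 2005-09-30.
B = 2006-02-25.
A is earlier.

A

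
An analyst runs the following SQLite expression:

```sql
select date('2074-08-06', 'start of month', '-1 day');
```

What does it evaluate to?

`start of month` rewinds 2074-08-06 to 2074-08-01.
Going back 1 day from 2074-08-01 reaches 2074-07-31 (last day of July, 31 days).

2074-07-31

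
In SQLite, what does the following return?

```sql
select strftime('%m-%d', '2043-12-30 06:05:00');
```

`%m-%d` extracts the month-day: 12-30.

12-30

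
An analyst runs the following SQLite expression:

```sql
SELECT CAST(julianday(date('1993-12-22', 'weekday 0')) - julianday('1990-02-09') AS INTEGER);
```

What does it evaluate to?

`weekday 0` advances to the next Sunday; 1993-12-22 is a Wednesday, so it moves forward to 1993-12-26.
19 days remain in February 1990 after the 9th (28 − 9).
Full months from March 1990 through November 1993 contribute their day counts.
Then 26 days into December 1993.
Total: 19 + 31 + 30 + 31 + 30 + 31 + 31 + 30 + 31 + 30 + 31 + 31 + 28 + 31 + 30 + 31 + 30 + 31 + 31 + 30 + 31 + 30 + 31 + 31 + 29 + 31 + 30 + 31 + 30 + 31 + 31 + 30 + 31 + 30 + 31 + 31 + 28 + 31 + 30 + 31 + 30 + 31 + 31 + 30 + 31 + 30 + 26 = 1416.

1416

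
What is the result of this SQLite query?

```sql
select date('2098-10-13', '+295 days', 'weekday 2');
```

Applying '+295 days' to 2098-10-13: counting 295 days forward gives 2099-08-04.
`weekday 2` advances to the next Tuesday; 2099-08-04 is already a Tuesday, so it stays at 2099-08-04.

2099-08-04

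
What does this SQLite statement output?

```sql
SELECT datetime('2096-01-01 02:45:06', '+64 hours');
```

+64 hours from 2096-01-01 02:45:06 is 2096-01-03 18:45:06 (crosses midnight).

2096-01-03 18:45:06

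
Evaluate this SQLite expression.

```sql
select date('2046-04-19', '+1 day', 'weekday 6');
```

2046-04-21

Advancing 1 more day within April lands on 2046-04-20.
`weekday 6` advances to the next Saturday; 2046-04-20 is a Friday, so it moves forward to 2046-04-21.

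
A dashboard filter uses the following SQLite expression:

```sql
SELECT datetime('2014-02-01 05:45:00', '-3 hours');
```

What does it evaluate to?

2014-02-01 02:45:00

-3 hours from 2014-02-01 05:45:00 is 2014-02-01 02:45:00.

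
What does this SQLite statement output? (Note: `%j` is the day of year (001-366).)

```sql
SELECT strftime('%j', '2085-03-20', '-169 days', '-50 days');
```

226

First apply '-169 days', '-50 days': 2085-03-20 → 2084-08-13.
Day-of-year for 2084-08-13: days since 2084-01-01 inclusive = 226, zero-padded to 226.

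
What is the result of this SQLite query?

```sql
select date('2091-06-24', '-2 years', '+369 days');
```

2090-06-28

Adding -2 years to 2091-06-24 gives 2089-06-24.
Applying '+369 days' to 2089-06-24: counting 369 days forward gives 2090-06-28.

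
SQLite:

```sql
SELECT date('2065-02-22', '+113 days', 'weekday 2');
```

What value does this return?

2065-06-16

Applying '+113 days' to 2065-02-22: counting 113 days forward gives 2065-06-15.
`weekday 2` advances to the next Tuesday; 2065-06-15 is a Monday, so it moves forward to 2065-06-16.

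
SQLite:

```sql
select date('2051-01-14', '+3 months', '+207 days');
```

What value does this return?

2051-11-07

Adding +3 months to 2051-01-14 gives 2051-04-14.
Applying '+207 days' to 2051-04-14: counting 207 days forward gives 2051-11-07.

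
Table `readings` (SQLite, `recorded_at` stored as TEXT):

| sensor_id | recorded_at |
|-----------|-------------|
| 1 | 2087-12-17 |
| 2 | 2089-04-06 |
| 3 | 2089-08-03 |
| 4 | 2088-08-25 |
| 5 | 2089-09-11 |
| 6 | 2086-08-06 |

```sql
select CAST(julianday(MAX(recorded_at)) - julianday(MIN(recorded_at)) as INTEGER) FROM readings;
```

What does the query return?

1132

MIN = 2086-08-06, MAX = 2089-09-11.
25 days remain in August 2086 after the 6th (31 − 6).
Full months from September 2086 through August 2089 contribute their day counts.
Then 11 days into September 2089.
Total: 25 + 30 + 31 + 30 + 31 + 31 + 28 + 31 + 30 + 31 + 30 + 31 + 31 + 30 + 31 + 30 + 31 + 31 + 29 + 31 + 30 + 31 + 30 + 31 + 31 + 30 + 31 + 30 + 31 + 31 + 28 + 31 + 30 + 31 + 30 + 31 + 31 + 11 = 1132.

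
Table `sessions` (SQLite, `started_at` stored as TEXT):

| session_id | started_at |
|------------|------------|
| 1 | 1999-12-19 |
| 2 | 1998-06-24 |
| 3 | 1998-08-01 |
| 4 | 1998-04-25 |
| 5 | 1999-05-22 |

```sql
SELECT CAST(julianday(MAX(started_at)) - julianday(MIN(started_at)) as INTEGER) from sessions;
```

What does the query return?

603

MIN = 1998-04-25, MAX = 1999-12-19.
5 days remain in April 1998 after the 25th (30 − 25).
Full months from May 1998 through November 1999 contribute their day counts.
Then 19 days into December 1999.
Total: 5 + 31 + 30 + 31 + 31 + 30 + 31 + 30 + 31 + 31 + 28 + 31 + 30 + 31 + 30 + 31 + 31 + 30 + 31 + 30 + 19 = 603.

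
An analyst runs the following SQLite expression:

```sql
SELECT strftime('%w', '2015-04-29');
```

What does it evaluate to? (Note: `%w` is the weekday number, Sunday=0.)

2015-04-29 is a Wednesday; with Sunday=0 that is 3.

3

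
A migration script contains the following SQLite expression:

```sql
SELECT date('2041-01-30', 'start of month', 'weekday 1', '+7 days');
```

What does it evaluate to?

`start of month` rewinds 2041-01-30 to 2041-01-01.
`weekday 1` advances to the next Monday; 2041-01-01 is a Tuesday, so it moves forward to 2041-01-07.
Advancing 7 more days within January lands on 2041-01-14.

2041-01-14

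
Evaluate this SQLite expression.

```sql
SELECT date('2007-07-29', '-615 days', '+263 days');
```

Applying '-615 days' to 2007-07-29: counting 615 days back gives 2005-11-21.
Applying '+263 days' to 2005-11-21: counting 263 days forward gives 2006-08-11.

2006-08-11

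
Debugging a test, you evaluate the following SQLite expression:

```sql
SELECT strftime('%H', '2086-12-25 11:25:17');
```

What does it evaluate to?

11

`%H` extracts the 2-digit hour (00-23): 11.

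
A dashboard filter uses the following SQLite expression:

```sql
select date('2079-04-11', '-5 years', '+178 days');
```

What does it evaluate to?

Adding -5 years to 2079-04-11 gives 2074-04-11.
Applying '+178 days' to 2074-04-11: counting 178 days forward gives 2074-10-06.

2074-10-06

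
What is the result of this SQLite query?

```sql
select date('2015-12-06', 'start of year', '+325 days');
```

2015-11-22

`start of year` rewinds 2015-12-06 to 2015-01-01.
Applying '+325 days' to 2015-01-01: counting 325 days forward gives 2015-11-22.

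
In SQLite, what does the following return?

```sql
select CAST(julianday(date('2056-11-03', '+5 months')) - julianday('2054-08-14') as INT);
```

Adding +5 months to 2056-11-03 gives 2057-04-03.
17 days remain in August 2054 after the 14th (31 − 14).
Full months from September 2054 through March 2057 contribute their day counts.
Then 3 days into April 2057.
Total: 17 + 30 + 31 + 30 + 31 + 31 + 28 + 31 + 30 + 31 + 30 + 31 + 31 + 30 + 31 + 30 + 31 + 31 + 29 + 31 + 30 + 31 + 30 + 31 + 31 + 30 + 31 + 30 + 31 + 31 + 28 + 31 + 3 = 963.

963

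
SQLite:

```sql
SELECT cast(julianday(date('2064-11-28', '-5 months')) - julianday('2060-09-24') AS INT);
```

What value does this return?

1373

Adding -5 months to 2064-11-28 gives 2064-06-28.
6 days remain in September 2060 after the 24th (30 − 24).
Full months from October 2060 through May 2064 contribute their day counts.
Then 28 days into June 2064.
Total: 6 + 31 + 30 + 31 + 31 + 28 + 31 + 30 + 31 + 30 + 31 + 31 + 30 + 31 + 30 + 31 + 31 + 28 + 31 + 30 + 31 + 30 + 31 + 31 + 30 + 31 + 30 + 31 + 31 + 28 + 31 + 30 + 31 + 30 + 31 + 31 + 30 + 31 + 30 + 31 + 31 + 29 + 31 + 30 + 31 + 28 = 1373.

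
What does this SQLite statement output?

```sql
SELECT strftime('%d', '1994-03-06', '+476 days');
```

25

First apply '+476 days': 1994-03-06 → 1995-06-25.
`%d` extracts the 2-digit day of month: 25.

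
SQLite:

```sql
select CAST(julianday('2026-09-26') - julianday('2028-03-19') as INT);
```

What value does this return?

-540

4 days remain in September 2026 after the 26th (30 − 26).
Full months from October 2026 through February 2028 contribute their day counts.
Then 19 days into March 2028.
Total: 4 + 31 + 30 + 31 + 31 + 28 + 31 + 30 + 31 + 30 + 31 + 31 + 30 + 31 + 30 + 31 + 31 + 29 + 19 = 540.
The subtraction is earlier − later, so the result is −540 → -540.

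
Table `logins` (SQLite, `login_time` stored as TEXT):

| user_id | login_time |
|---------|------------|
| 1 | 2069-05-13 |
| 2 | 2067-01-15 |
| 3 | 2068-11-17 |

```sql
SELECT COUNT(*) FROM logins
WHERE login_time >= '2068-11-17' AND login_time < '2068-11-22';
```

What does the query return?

1

Rows in [2068-11-17, 2068-11-22): 2068-11-17 → 1 row.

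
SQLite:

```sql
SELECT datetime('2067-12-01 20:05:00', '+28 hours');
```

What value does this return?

2067-12-03 00:05:00

+28 hours from 2067-12-01 20:05:00 is 2067-12-03 00:05:00 (crosses midnight).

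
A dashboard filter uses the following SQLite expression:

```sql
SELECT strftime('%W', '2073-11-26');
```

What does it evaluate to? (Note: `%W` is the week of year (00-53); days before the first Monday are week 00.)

2073-11-26 is a Sunday. SQLite's %W counts Mondays since the year started; the result is 47.

47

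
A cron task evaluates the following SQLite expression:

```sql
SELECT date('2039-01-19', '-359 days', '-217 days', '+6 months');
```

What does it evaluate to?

2037-12-22

Applying '-359 days' to 2039-01-19: counting 359 days back gives 2038-01-25.
Applying '-217 days' to 2038-01-25: counting 217 days back gives 2037-06-22.
Adding +6 months to 2037-06-22 gives 2037-12-22.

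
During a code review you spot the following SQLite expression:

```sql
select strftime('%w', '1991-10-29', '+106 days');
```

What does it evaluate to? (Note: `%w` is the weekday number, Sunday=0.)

3

First apply '+106 days': 1991-10-29 → 1992-02-12.
1992-02-12 is a Wednesday; with Sunday=0 that is 3.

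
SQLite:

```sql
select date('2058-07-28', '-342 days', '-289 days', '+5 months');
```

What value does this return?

2057-04-04

Applying '-342 days' to 2058-07-28: counting 342 days back gives 2057-08-20.
Applying '-289 days' to 2057-08-20: counting 289 days back gives 2056-11-04.
Adding +5 months to 2056-11-04 gives 2057-04-04.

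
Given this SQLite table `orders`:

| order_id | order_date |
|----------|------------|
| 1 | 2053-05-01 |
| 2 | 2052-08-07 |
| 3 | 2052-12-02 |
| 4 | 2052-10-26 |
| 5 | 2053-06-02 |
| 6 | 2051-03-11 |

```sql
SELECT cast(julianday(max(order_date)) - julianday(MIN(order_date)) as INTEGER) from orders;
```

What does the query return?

814

MIN = 2051-03-11, MAX = 2053-06-02.
20 days remain in March 2051 after the 11th (31 − 11).
Full months from April 2051 through May 2053 contribute their day counts.
Then 2 days into June 2053.
Total: 20 + 30 + 31 + 30 + 31 + 31 + 30 + 31 + 30 + 31 + 31 + 29 + 31 + 30 + 31 + 30 + 31 + 31 + 30 + 31 + 30 + 31 + 31 + 28 + 31 + 30 + 31 + 2 = 814.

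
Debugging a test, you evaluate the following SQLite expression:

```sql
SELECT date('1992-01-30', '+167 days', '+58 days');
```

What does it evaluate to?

Applying '+167 days' to 1992-01-30: counting 167 days forward gives 1992-07-15.
Applying '+58 days' to 1992-07-15: counting 58 days forward gives 1992-09-11.

1992-09-11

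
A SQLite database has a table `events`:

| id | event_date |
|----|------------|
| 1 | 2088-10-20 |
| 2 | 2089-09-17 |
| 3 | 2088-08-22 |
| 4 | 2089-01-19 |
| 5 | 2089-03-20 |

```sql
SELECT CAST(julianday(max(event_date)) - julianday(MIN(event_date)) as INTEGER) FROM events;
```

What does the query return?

MIN = 2088-08-22, MAX = 2089-09-17.
9 days remain in August 2088 after the 22nd (31 − 22).
Full months from September 2088 through August 2089 contribute their day counts.
Then 17 days into September 2089.
Total: 9 + 30 + 31 + 30 + 31 + 31 + 28 + 31 + 30 + 31 + 30 + 31 + 31 + 17 = 391.

391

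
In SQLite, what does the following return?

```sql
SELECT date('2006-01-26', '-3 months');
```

2005-10-26

Adding -3 months to 2006-01-26 gives 2005-10-26.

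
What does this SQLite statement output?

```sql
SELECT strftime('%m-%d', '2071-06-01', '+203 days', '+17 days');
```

01-07

First apply '+203 days', '+17 days': 2071-06-01 → 2072-01-07.
`%m-%d` extracts the month-day: 01-07.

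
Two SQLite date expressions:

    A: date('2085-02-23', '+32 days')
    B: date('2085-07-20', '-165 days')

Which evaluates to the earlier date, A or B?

B

A = 2085-03-27.
B = 2085-02-05.
B is earlier.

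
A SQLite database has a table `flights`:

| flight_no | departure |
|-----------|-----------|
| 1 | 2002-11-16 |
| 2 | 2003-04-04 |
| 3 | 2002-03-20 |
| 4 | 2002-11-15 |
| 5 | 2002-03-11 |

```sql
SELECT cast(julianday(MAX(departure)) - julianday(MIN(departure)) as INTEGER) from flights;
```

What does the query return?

MIN = 2002-03-11, MAX = 2003-04-04.
20 days remain in March 2002 after the 11th (31 − 11).
Full months from April 2002 through March 2003 contribute their day counts.
Then 4 days into April 2003.
Total: 20 + 30 + 31 + 30 + 31 + 31 + 30 + 31 + 30 + 31 + 31 + 28 + 31 + 4 = 389.

389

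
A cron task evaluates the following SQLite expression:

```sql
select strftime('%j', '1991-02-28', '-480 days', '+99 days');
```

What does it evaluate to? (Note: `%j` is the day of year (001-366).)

043

First apply '-480 days', '+99 days': 1991-02-28 → 1990-02-12.
Day-of-year for 1990-02-12: days since 1990-01-01 inclusive = 43, zero-padded to 043.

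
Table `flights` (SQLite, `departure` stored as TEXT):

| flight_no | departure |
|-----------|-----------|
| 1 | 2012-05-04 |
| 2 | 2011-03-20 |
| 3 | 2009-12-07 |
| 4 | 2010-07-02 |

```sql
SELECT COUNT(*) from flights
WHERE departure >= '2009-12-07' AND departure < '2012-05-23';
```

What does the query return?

Rows in [2009-12-07, 2012-05-23): 2012-05-04, 2011-03-20, 2009-12-07, 2010-07-02 → 4 rows.

4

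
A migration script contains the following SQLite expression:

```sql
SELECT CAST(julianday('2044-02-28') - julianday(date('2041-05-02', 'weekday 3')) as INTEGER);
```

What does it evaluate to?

1026

`weekday 3` advances to the next Wednesday; 2041-05-02 is a Thursday, so it moves forward to 2041-05-08.
23 days remain in May 2041 after the 8th (31 − 8).
Full months from June 2041 through January 2044 contribute their day counts.
Then 28 days into February 2044.
Total: 23 + 30 + 31 + 31 + 30 + 31 + 30 + 31 + 31 + 28 + 31 + 30 + 31 + 30 + 31 + 31 + 30 + 31 + 30 + 31 + 31 + 28 + 31 + 30 + 31 + 30 + 31 + 31 + 30 + 31 + 30 + 31 + 31 + 28 = 1026.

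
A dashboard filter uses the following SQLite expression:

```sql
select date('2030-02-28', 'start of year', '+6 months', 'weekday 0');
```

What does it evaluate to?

2030-07-07

`start of year` rewinds 2030-02-28 to 2030-01-01.
Adding +6 months to 2030-01-01 gives 2030-07-01.
`weekday 0` advances to the next Sunday; 2030-07-01 is a Monday, so it moves forward to 2030-07-07.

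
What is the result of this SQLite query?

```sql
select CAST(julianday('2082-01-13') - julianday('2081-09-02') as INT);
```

133

28 days remain in September 2081 after the 2nd (30 − 2).
October 2081: 31 days.
November 2081: 30 days.
December 2081: 31 days.
Then 13 days into January 2082.
Total: 28 + 31 + 30 + 31 + 13 = 133.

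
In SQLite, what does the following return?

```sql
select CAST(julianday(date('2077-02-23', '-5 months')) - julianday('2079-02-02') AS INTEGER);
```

-862

Adding -5 months to 2077-02-23 gives 2076-09-23.
7 days remain in September 2076 after the 23rd (30 − 23).
Full months from October 2076 through January 2079 contribute their day counts.
Then 2 days into February 2079.
Total: 7 + 31 + 30 + 31 + 31 + 28 + 31 + 30 + 31 + 30 + 31 + 31 + 30 + 31 + 30 + 31 + 31 + 28 + 31 + 30 + 31 + 30 + 31 + 31 + 30 + 31 + 30 + 31 + 31 + 2 = 862.
The subtraction is earlier − later, so the result is −862 → -862.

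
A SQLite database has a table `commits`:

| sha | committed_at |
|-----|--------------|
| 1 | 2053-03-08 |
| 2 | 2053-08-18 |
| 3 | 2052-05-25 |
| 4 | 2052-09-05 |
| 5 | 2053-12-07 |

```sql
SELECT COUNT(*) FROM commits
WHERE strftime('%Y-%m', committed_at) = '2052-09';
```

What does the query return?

1

Rows with year-month 2052-09: 2052-09-05 → 1.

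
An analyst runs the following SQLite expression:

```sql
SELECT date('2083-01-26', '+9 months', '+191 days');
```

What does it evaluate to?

Adding +9 months to 2083-01-26 gives 2083-10-26.
Applying '+191 days' to 2083-10-26: counting 191 days forward gives 2084-05-04.

2084-05-04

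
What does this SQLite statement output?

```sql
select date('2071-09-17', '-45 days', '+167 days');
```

2072-01-17

Applying '-45 days' to 2071-09-17: counting 45 days back gives 2071-08-03.
Applying '+167 days' to 2071-08-03: counting 167 days forward gives 2072-01-17.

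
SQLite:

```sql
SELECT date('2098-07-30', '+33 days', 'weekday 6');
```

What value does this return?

July 2098 has 31 days; 1 remain after the 30th, so 2 days reach 2098-08-01.
August 2098 has 31 days; 30 remain after the 1st, so 31 days reach 2098-09-01.
`weekday 6` advances to the next Saturday; 2098-09-01 is a Monday, so it moves forward to 2098-09-06.

2098-09-06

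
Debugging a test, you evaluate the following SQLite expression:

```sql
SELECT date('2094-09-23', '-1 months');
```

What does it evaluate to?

2094-08-23

Adding -1 month to 2094-09-23 gives 2094-08-23.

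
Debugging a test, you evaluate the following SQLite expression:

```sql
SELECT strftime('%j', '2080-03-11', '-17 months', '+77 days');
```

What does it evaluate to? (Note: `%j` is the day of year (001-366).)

First apply '-17 months', '+77 days': 2080-03-11 → 2078-12-27.
Day-of-year for 2078-12-27: days since 2078-01-01 inclusive = 361, zero-padded to 361.

361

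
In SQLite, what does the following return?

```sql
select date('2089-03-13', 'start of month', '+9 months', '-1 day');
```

`start of month` rewinds 2089-03-13 to 2089-03-01.
Adding +9 months to 2089-03-01 gives 2089-12-01.
Going back 1 day from 2089-12-01 reaches 2089-11-30 (last day of November, 30 days).

2089-11-30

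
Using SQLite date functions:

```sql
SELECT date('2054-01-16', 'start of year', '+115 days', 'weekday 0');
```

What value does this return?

2054-04-26

`start of year` rewinds 2054-01-16 to 2054-01-01.
Applying '+115 days' to 2054-01-01: counting 115 days forward gives 2054-04-26.
`weekday 0` advances to the next Sunday; 2054-04-26 is already a Sunday, so it stays at 2054-04-26.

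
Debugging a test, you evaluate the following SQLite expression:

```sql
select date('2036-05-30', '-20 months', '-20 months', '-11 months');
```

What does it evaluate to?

2032-03-01

Adding -20 months to 2036-05-30 gives 2034-09-30.
Adding -20 months to 2034-09-30 gives 2033-01-30.
Adding -11 months to 2033-01-30 targets 2032-02-30. February 2032 has only 29 days, so SQLite normalizes the 1-day overflow forward to 2032-03-01.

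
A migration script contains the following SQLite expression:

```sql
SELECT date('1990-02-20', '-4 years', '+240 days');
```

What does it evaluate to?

1986-10-18

Adding -4 years to 1990-02-20 gives 1986-02-20.
Applying '+240 days' to 1986-02-20: counting 240 days forward gives 1986-10-18.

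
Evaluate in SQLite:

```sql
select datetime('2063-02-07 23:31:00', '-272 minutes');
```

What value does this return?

2063-02-07 18:59:00

272 minutes = 4h 32m; -272 minutes from 2063-02-07 23:31:00 is 2063-02-07 18:59:00.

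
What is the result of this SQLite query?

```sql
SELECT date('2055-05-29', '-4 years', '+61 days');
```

2051-07-29

Adding -4 years to 2055-05-29 gives 2051-05-29.
Applying '+61 days' to 2051-05-29: counting 61 days forward gives 2051-07-29.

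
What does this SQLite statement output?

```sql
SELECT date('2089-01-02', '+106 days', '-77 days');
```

2089-01-31

Applying '+106 days' to 2089-01-02: counting 106 days forward gives 2089-04-18.
Applying '-77 days' to 2089-04-18: counting 77 days back gives 2089-01-31.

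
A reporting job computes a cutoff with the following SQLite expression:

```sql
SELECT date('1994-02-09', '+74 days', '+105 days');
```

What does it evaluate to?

Applying '+74 days' to 1994-02-09: counting 74 days forward gives 1994-04-24.
Applying '+105 days' to 1994-04-24: counting 105 days forward gives 1994-08-07.

1994-08-07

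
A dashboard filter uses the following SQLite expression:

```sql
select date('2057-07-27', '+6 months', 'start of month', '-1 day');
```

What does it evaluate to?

Adding +6 months to 2057-07-27 gives 2058-01-27.
`start of month` rewinds 2058-01-27 to 2058-01-01.
Going back 1 day from 2058-01-01 reaches 2057-12-31 (last day of December, 31 days).

2057-12-31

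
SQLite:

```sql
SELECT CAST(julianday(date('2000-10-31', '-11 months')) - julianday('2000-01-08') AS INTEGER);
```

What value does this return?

-38

Adding -11 months to 2000-10-31 targets 1999-11-31. November 1999 has only 30 days, so SQLite normalizes the 1-day overflow forward to 1999-12-01.
30 days remain in December 1999 after the 1st (31 − 1).
Then 8 days into January 2000.
Total: 30 + 8 = 38.
The subtraction is earlier − later, so the result is −38 → -38.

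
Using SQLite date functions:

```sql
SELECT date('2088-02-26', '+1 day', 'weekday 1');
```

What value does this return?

2088-03-01

Advancing 1 more day within February lands on 2088-02-27.
`weekday 1` advances to the next Monday; 2088-02-27 is a Friday, so it moves forward to 2088-03-01.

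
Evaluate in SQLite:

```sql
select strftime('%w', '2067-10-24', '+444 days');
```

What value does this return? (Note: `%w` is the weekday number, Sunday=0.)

First apply '+444 days': 2067-10-24 → 2069-01-10.
2069-01-10 is a Thursday; with Sunday=0 that is 4.

4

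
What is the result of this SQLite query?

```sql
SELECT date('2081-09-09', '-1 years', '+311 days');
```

Adding -1 year to 2081-09-09 gives 2080-09-09.
Applying '+311 days' to 2080-09-09: counting 311 days forward gives 2081-07-17.

2081-07-17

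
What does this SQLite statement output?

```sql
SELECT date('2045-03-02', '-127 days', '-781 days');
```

Applying '-127 days' to 2045-03-02: counting 127 days back gives 2044-10-26.
Applying '-781 days' to 2044-10-26: counting 781 days back gives 2042-09-06.

2042-09-06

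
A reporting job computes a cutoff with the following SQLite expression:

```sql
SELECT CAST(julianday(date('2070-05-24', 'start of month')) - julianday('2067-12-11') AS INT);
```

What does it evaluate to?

872

`start of month` rewinds 2070-05-24 to 2070-05-01.
20 days remain in December 2067 after the 11th (31 − 11).
Full months from January 2068 through April 2070 contribute their day counts.
Then 1 day into May 2070.
Total: 20 + 31 + 29 + 31 + 30 + 31 + 30 + 31 + 31 + 30 + 31 + 30 + 31 + 31 + 28 + 31 + 30 + 31 + 30 + 31 + 31 + 30 + 31 + 30 + 31 + 31 + 28 + 31 + 30 + 1 = 872.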